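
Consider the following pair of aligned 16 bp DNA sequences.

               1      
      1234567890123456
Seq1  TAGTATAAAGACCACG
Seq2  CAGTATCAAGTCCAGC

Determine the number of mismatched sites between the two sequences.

5

Differing sites — 1:T/C; 7:A/C; 11:A/T; 15:C/G; 16:G/C.
That gives 5 mismatches out of 16 aligned sites, so the Hamming distance is 5.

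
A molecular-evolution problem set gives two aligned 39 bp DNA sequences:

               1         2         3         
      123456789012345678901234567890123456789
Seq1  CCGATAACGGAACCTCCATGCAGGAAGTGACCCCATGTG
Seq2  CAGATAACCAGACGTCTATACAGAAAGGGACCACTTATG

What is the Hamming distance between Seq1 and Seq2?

12

Differing sites — 2:C/A; 9:G/C; 10:G/A; 11:A/G; 14:C/G; 17:C/T; 20:G/A; 24:G/A; 28:T/G; 33:C/A; 35:A/T; 37:G/A.
That gives 12 mismatches out of 39 aligned sites, so the Hamming distance is 12.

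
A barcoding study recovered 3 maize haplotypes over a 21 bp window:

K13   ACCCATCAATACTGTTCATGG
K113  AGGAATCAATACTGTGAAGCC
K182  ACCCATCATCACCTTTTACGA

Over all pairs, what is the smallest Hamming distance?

7

Pairwise Hamming distances:
  K13 vs K113: 8
  K13 vs K182: 7
  K113 vs K182: 12
The smallest is 7, between K13 and K182.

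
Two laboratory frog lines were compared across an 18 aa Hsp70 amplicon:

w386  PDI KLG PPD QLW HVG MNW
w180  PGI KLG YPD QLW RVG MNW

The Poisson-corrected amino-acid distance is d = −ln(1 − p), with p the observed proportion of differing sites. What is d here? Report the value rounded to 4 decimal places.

0.1823

Differing sites — 2:D/G; 7:P/Y; 13:H/R.
p = 3/18 = 0.166667.
d = −ln(1 − 0.166667) = −ln(0.833333) = 0.1823.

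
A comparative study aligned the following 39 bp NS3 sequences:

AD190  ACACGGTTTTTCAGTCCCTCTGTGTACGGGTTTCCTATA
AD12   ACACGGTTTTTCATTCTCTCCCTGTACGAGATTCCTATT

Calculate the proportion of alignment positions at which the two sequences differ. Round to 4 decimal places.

0.1795

Mismatches occur at site 14 (G↔T), site 17 (C↔T), site 21 (T↔C), site 22 (G↔C), site 29 (G↔A), site 31 (T↔A), site 39 (A↔T).
There are 7 differences over 39 sites, so p = 7/39 = 0.1795.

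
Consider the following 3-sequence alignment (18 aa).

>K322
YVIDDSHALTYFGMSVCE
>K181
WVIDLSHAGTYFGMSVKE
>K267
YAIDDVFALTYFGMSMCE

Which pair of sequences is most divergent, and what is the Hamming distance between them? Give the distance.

Pairwise Hamming distances:
  K322 vs K181: 4
  K322 vs K267: 4
  K181 vs K267: 8
The largest is 8, between K181 and K267.

8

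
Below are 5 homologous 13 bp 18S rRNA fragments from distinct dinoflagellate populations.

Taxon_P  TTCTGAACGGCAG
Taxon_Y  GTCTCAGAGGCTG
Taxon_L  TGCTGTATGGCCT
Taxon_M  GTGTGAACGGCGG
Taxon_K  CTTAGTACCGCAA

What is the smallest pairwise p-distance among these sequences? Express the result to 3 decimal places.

0.231

Pairwise Hamming distances:
  Taxon_P vs Taxon_Y: 5
  Taxon_P vs Taxon_L: 5
  Taxon_P vs Taxon_M: 3
  Taxon_P vs Taxon_K: 6
  Taxon_Y vs Taxon_L: 8
  Taxon_Y vs Taxon_M: 5
  Taxon_Y vs Taxon_K: 10
  Taxon_L vs Taxon_M: 7
  Taxon_L vs Taxon_K: 8
  Taxon_M vs Taxon_K: 7
The smallest is 3 mismatches, between Taxon_P and Taxon_M; p = 3/13 = 0.231.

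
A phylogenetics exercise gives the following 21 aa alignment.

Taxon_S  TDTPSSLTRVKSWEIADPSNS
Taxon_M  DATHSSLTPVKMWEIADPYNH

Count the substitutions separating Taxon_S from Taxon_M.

The sequences differ at positions 1 (T/D), 2 (D/A), 4 (P/H), 9 (R/P), 12 (S/M), 19 (S/Y), 21 (S/H).
That gives 7 mismatches out of 21 aligned sites, so the Hamming distance is 7.

7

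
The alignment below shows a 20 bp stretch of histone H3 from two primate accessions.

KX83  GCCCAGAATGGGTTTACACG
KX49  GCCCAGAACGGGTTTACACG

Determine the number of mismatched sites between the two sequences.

A single mismatch occurs at site 9 (T/C).
That gives 1 mismatch out of 20 aligned sites, so the Hamming distance is 1.

1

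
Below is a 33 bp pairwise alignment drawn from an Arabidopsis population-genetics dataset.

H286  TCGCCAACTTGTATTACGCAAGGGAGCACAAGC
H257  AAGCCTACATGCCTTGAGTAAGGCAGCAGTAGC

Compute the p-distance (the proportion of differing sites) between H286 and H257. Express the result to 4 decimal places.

0.3636

Differing sites — 1:T/A; 2:C/A; 6:A/T; 9:T/A; 12:T/C; 13:A/C; 16:A/G; 17:C/A; 19:C/T; 24:G/C; 29:C/G; 30:A/T.
There are 12 differences over 33 sites, so p = 12/33 = 0.3636.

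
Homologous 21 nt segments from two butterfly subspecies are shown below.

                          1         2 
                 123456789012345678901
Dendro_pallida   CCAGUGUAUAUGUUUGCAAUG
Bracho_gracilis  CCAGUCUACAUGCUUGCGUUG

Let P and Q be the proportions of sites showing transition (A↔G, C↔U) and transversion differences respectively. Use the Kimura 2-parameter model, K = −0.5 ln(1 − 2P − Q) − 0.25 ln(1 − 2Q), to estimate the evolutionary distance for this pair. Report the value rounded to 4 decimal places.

The sequences differ at positions 6 (G/C, transversion), 9 (U/C, transition), 13 (U/C, transition), 18 (A/G, transition), 19 (A/U, transversion).
Of the 5 differences, 3 transitions and 2 transversions over 21 sites: P = 3/21 = 0.142857, Q = 2/21 = 0.095238.
d = −0.5·ln(0.619048) − 0.25·ln(0.809524) = −0.5·(-0.479572) − 0.25·(-0.211309) = 0.2926.

0.2926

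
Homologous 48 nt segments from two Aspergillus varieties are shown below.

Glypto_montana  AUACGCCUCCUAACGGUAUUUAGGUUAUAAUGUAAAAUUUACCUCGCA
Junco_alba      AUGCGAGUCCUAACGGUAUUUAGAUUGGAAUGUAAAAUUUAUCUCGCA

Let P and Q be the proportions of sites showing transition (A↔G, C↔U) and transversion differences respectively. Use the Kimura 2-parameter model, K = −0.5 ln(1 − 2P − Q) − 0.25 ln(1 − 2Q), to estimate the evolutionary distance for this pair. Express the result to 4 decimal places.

Mismatches occur at site 3 (A/G, transition), site 6 (C/A, transversion), site 7 (C/G, transversion), site 24 (G/A, transition), site 27 (A/G, transition), site 28 (U/G, transversion), site 42 (C/U, transition).
Of the 7 differences, 4 transitions and 3 transversions over 48 sites: P = 4/48 = 0.083333, Q = 3/48 = 0.062500.
d = −0.5·ln(0.770834) − 0.25·ln(0.875000) = −0.5·(-0.260282) − 0.25·(-0.133531) = 0.1635.

0.1635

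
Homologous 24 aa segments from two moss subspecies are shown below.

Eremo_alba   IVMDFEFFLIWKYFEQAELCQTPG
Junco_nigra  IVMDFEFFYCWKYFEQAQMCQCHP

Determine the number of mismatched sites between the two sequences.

The sequences differ at positions 9 (L/Y), 10 (I/C), 18 (E/Q), 19 (L/M), 22 (T/C), 23 (P/H), 24 (G/P).
That gives 7 mismatches out of 24 aligned sites, so the Hamming distance is 7.

7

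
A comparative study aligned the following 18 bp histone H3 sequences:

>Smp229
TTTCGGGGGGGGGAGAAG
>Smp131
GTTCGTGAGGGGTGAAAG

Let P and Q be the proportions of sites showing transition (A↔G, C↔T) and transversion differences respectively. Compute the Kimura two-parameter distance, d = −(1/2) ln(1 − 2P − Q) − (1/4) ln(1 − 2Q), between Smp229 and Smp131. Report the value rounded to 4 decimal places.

0.4479

The sequences differ at positions 1 (T/G, transversion), 6 (G/T, transversion), 8 (G/A, transition), 13 (G/T, transversion), 14 (A/G, transition), 15 (G/A, transition).
Of the 6 differences, 3 transitions and 3 transversions over 18 sites: P = 3/18 = 0.166667, Q = 3/18 = 0.166667.
d = −0.5·ln(0.499999) − 0.25·ln(0.666666) = −0.5·(-0.693149) − 0.25·(-0.405466) = 0.4479.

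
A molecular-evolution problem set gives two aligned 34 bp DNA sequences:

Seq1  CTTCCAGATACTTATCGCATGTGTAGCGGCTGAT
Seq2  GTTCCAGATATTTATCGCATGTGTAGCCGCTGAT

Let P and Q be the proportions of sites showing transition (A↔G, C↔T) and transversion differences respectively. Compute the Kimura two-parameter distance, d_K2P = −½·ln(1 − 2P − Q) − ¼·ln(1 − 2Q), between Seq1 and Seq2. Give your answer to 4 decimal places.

Differing sites — 1:C/G (Tv); 11:C/T (Ti); 28:G/C (Tv).
Of the 3 differences, 1 transition and 2 transversions over 34 sites: P = 1/34 = 0.029412, Q = 2/34 = 0.058824.
d = −0.5·ln(0.882352) − 0.25·ln(0.882352) = −0.5·(-0.125164) − 0.25·(-0.125164) = 0.0939.

0.0939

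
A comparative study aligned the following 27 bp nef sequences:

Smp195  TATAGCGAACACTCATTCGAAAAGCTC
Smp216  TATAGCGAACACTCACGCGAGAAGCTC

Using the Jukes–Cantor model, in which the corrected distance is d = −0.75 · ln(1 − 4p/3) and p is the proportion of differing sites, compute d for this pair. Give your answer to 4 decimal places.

0.1203

The sequences differ at positions 16 (T/C), 17 (T/G), 21 (A/G).
p = 3/27 = 0.111111.
d = −0.75 · ln(1 − (4/3)·0.111111) = −0.75 · ln(0.851852) = −0.75 · (-0.160342) = 0.1203.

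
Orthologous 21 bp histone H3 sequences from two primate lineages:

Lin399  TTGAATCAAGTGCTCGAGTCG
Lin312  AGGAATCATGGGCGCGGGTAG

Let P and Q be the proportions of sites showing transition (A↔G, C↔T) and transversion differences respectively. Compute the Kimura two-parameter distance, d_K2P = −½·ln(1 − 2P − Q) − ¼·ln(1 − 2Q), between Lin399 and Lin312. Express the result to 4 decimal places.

0.4516

The sequences differ at positions 1 (T/A, transversion), 2 (T/G, transversion), 9 (A/T, transversion), 11 (T/G, transversion), 14 (T/G, transversion), 17 (A/G, transition), 20 (C/A, transversion).
Of the 7 differences, 1 transition and 6 transversions over 21 sites: P = 1/21 = 0.047619, Q = 6/21 = 0.285714.
d = −0.5·ln(0.619048) − 0.25·ln(0.428572) = −0.5·(-0.479572) − 0.25·(-0.847297) = 0.4516.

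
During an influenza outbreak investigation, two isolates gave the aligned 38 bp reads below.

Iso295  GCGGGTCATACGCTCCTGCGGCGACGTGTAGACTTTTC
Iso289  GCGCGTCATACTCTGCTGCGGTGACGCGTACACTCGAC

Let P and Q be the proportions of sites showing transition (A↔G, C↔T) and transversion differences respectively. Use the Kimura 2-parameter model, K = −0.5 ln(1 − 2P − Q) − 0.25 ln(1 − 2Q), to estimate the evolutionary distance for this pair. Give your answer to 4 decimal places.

The sequences differ at positions 4 (G/C, transversion), 12 (G/T, transversion), 15 (C/G, transversion), 22 (C/T, transition), 27 (T/C, transition), 31 (G/C, transversion), 35 (T/C, transition), 36 (T/G, transversion), 37 (T/A, transversion).
Of the 9 differences, 3 transitions and 6 transversions over 38 sites: P = 3/38 = 0.078947, Q = 6/38 = 0.157895.
d = −0.5·ln(0.684211) − 0.25·ln(0.684210) = −0.5·(-0.379489) − 0.25·(-0.379490) = 0.2846.

0.2846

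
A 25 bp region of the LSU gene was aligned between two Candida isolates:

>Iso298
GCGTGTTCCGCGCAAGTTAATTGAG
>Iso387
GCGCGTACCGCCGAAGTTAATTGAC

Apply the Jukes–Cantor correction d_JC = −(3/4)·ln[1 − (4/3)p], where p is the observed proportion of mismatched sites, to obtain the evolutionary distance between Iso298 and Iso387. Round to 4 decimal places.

0.2326

Differing sites — 4:T/C; 7:T/A; 12:G/C; 13:C/G; 25:G/C.
p = 5/25 = 0.200000.
d = −0.75 · ln(1 − (4/3)·0.200000) = −0.75 · ln(0.733333) = −0.75 · (-0.310155) = 0.2326.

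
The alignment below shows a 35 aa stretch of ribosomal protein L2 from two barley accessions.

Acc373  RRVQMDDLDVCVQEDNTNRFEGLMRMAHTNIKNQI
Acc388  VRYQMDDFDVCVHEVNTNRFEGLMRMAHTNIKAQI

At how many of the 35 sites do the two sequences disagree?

Differing sites — 1:R/V; 3:V/Y; 8:L/F; 13:Q/H; 15:D/V; 33:N/A.
That gives 6 mismatches out of 35 aligned sites, so the Hamming distance is 6.

6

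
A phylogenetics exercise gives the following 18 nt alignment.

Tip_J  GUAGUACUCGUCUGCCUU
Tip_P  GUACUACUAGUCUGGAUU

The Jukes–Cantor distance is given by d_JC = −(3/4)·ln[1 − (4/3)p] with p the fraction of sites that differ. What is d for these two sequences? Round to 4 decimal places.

0.2635

Differing sites — 4:G/C; 9:C/A; 15:C/G; 16:C/A.
p = 4/18 = 0.222222.
d = −0.75 · ln(1 − (4/3)·0.222222) = −0.75 · ln(0.703704) = −0.75 · (-0.351397) = 0.2635.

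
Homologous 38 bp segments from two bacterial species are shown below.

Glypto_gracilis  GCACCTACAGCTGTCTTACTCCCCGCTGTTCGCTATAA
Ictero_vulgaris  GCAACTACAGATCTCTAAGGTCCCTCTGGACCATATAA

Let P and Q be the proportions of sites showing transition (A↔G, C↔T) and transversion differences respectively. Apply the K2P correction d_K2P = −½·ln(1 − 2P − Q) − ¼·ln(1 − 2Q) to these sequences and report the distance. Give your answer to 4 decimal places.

0.4256

Differing sites — 4:C/A (Tv); 11:C/A (Tv); 13:G/C (Tv); 17:T/A (Tv); 19:C/G (Tv); 20:T/G (Tv); 21:C/T (Ti); 25:G/T (Tv); 29:T/G (Tv); 30:T/A (Tv); 32:G/C (Tv); 33:C/A (Tv).
Of the 12 differences, 1 transition and 11 transversions over 38 sites: P = 1/38 = 0.026316, Q = 11/38 = 0.289474.
d = −0.5·ln(0.657894) − 0.25·ln(0.421052) = −0.5·(-0.418711) − 0.25·(-0.864999) = 0.4256.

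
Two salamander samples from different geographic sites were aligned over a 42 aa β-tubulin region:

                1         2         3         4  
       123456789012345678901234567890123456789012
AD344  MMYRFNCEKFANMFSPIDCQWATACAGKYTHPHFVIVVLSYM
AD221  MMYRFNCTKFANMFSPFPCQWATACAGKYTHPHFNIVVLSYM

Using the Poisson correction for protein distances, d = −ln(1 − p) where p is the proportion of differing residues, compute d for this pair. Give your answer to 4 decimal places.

The sequences differ at positions 8 (E/T), 17 (I/F), 18 (D/P), 35 (V/N).
p = 4/42 = 0.095238.
d = −ln(1 − 0.095238) = −ln(0.904762) = 0.1001.

0.1001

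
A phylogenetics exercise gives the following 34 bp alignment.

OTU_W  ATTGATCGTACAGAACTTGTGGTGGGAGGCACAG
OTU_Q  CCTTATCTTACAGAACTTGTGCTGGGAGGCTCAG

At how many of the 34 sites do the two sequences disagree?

The sequences differ at positions 1 (A/C), 2 (T/C), 4 (G/T), 8 (G/T), 22 (G/C), 31 (A/T).
That gives 6 mismatches out of 34 aligned sites, so the Hamming distance is 6.

6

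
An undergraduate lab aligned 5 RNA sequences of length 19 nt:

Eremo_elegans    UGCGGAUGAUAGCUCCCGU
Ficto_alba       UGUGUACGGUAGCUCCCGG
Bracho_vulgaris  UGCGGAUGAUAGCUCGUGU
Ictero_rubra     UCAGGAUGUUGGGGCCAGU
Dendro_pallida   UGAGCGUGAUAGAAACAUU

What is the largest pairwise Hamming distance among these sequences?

11

Pairwise Hamming distances:
  Eremo_elegans vs Ficto_alba: 5
  Eremo_elegans vs Bracho_vulgaris: 2
  Eremo_elegans vs Ictero_rubra: 7
  Eremo_elegans vs Dendro_pallida: 8
  Ficto_alba vs Bracho_vulgaris: 7
  Ficto_alba vs Ictero_rubra: 10
  Ficto_alba vs Dendro_pallida: 11
  Bracho_vulgaris vs Ictero_rubra: 8
  Bracho_vulgaris vs Dendro_pallida: 9
  Ictero_rubra vs Dendro_pallida: 9
The largest is 11, between Ficto_alba and Dendro_pallida.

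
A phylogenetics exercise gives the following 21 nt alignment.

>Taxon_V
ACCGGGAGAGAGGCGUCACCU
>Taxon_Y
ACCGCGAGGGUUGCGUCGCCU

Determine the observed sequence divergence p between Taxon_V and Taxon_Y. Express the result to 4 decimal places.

0.2381

Differing sites — 5:G/C; 9:A/G; 11:A/U; 12:G/U; 18:A/G.
There are 5 differences over 21 sites, so p = 5/21 = 0.2381.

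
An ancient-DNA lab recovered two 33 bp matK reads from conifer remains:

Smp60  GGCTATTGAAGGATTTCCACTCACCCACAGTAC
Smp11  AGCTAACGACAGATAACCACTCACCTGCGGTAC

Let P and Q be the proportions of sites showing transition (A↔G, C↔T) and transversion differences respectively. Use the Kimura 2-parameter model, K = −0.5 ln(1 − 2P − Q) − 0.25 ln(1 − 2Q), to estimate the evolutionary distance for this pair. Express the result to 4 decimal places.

Differing sites — 1:G/A (Ti); 6:T/A (Tv); 7:T/C (Ti); 10:A/C (Tv); 11:G/A (Ti); 15:T/A (Tv); 16:T/A (Tv); 26:C/T (Ti); 27:A/G (Ti); 29:A/G (Ti).
Of the 10 differences, 6 transitions and 4 transversions over 33 sites: P = 6/33 = 0.181818, Q = 4/33 = 0.121212.
d = −0.5·ln(0.515152) − 0.25·ln(0.757576) = −0.5·(-0.663293) − 0.25·(-0.277631) = 0.4011.

0.4011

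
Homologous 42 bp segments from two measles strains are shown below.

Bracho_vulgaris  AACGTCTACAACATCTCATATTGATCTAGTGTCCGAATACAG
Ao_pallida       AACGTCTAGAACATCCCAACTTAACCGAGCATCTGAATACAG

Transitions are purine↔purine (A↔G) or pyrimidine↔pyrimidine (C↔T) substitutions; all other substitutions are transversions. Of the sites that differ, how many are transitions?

The sequences differ at positions 9 (C/G, transversion), 16 (T/C, transition), 19 (T/A, transversion), 20 (A/C, transversion), 23 (G/A, transition), 25 (T/C, transition), 27 (T/G, transversion), 30 (T/C, transition), 31 (G/A, transition), 34 (C/T, transition).
Of the 10 differences, 6 transitions and 4 transversions, so the answer is 6.

6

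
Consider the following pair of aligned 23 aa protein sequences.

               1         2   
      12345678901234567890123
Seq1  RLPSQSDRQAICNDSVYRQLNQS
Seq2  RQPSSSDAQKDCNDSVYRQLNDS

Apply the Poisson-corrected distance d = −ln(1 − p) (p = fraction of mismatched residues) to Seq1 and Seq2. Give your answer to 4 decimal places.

Mismatches occur at site 2 (L↔Q), site 5 (Q↔S), site 8 (R↔A), site 10 (A↔K), site 11 (I↔D), site 22 (Q↔D).
p = 6/23 = 0.260870.
d = −ln(1 − 0.260870) = −ln(0.739130) = 0.3023.

0.3023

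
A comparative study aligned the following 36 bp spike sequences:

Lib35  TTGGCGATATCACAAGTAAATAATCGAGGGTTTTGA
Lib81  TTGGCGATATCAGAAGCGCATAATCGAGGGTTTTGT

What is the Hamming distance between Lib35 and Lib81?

5

Differing sites — 13:C/G; 17:T/C; 18:A/G; 19:A/C; 36:A/T.
That gives 5 mismatches out of 36 aligned sites, so the Hamming distance is 5.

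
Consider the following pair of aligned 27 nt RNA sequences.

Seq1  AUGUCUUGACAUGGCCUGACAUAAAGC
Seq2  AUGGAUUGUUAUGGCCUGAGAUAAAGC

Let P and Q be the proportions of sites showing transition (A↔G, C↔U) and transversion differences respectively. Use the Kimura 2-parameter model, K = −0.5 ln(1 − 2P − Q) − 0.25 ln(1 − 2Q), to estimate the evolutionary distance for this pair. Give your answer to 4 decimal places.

0.2135

The sequences differ at positions 4 (U/G, transversion), 5 (C/A, transversion), 9 (A/U, transversion), 10 (C/U, transition), 20 (C/G, transversion).
Of the 5 differences, 1 transition and 4 transversions over 27 sites: P = 1/27 = 0.037037, Q = 4/27 = 0.148148.
d = −0.5·ln(0.777778) − 0.25·ln(0.703704) = −0.5·(-0.251314) − 0.25·(-0.351397) = 0.2135.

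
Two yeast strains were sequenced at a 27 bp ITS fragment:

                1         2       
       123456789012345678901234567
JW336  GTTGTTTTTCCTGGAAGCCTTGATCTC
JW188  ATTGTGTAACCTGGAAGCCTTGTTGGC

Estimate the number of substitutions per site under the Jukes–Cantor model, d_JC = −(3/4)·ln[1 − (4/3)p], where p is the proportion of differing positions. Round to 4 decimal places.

0.3181

Differing sites — 1:G/A; 6:T/G; 8:T/A; 9:T/A; 23:A/T; 25:C/G; 26:T/G.
p = 7/27 = 0.259259.
d = −0.75 · ln(1 − (4/3)·0.259259) = −0.75 · ln(0.654321) = −0.75 · (-0.424157) = 0.3181.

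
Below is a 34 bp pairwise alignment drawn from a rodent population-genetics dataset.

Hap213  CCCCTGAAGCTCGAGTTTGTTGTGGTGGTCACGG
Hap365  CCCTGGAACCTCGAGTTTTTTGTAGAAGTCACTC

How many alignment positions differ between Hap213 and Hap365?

Mismatches occur at site 4 (C/T), site 5 (T/G), site 9 (G/C), site 19 (G/T), site 24 (G/A), site 26 (T/A), site 27 (G/A), site 33 (G/T), site 34 (G/C).
That gives 9 mismatches out of 34 aligned sites, so the Hamming distance is 9.

9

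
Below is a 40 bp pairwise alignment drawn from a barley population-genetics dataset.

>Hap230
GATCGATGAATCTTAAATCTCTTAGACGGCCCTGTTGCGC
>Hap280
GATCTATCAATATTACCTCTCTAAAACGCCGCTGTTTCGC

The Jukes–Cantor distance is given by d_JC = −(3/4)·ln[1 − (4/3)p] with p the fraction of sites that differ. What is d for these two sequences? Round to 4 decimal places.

0.3041

Differing sites — 5:G/T; 8:G/C; 12:C/A; 16:A/C; 17:A/C; 23:T/A; 25:G/A; 29:G/C; 31:C/G; 37:G/T.
p = 10/40 = 0.250000.
d = −0.75 · ln(1 − (4/3)·0.250000) = −0.75 · ln(0.666667) = −0.75 · (-0.405465) = 0.3041.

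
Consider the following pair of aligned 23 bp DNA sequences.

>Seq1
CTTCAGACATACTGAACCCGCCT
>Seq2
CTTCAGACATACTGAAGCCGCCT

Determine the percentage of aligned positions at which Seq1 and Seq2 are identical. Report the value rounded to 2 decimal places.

95.65%

A single mismatch occurs at site 17 (C↔G).
22 of the 23 sites match, so the percent identity is 22/23 × 100 = 95.65%.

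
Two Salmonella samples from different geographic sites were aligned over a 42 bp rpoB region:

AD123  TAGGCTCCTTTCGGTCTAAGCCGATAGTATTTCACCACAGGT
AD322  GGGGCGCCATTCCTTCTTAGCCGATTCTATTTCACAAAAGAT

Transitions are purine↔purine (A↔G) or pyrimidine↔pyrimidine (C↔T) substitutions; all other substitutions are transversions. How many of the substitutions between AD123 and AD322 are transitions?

Differing sites — 1:T/G (Tv); 2:A/G (Ti); 6:T/G (Tv); 9:T/A (Tv); 13:G/C (Tv); 14:G/T (Tv); 18:A/T (Tv); 26:A/T (Tv); 27:G/C (Tv); 36:C/A (Tv); 38:C/A (Tv); 41:G/A (Ti).
Of the 12 differences, 2 transitions and 10 transversions, so the answer is 2.

2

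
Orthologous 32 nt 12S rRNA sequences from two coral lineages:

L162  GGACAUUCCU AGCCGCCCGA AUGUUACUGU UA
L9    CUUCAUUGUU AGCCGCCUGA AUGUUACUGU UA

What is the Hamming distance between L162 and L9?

The sequences differ at positions 1 (G/C), 2 (G/U), 3 (A/U), 8 (C/G), 9 (C/U), 18 (C/U).
That gives 6 mismatches out of 32 aligned sites, so the Hamming distance is 6.

6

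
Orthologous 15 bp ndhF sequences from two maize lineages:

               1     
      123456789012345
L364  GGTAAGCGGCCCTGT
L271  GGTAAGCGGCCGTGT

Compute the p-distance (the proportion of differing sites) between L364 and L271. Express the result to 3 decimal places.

Differing sites — 12:C/G.
There are 1 differences over 15 sites, so p = 1/15 = 0.067.

0.067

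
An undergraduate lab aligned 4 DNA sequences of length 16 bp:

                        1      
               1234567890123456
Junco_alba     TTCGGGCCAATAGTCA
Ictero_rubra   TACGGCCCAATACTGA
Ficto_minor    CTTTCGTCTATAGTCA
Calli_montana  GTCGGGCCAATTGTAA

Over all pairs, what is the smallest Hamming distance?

3

Pairwise Hamming distances:
  Junco_alba vs Ictero_rubra: 4
  Junco_alba vs Ficto_minor: 6
  Junco_alba vs Calli_montana: 3
  Ictero_rubra vs Ficto_minor: 10
  Ictero_rubra vs Calli_montana: 6
  Ficto_minor vs Calli_montana: 8
The smallest is 3, between Junco_alba and Calli_montana.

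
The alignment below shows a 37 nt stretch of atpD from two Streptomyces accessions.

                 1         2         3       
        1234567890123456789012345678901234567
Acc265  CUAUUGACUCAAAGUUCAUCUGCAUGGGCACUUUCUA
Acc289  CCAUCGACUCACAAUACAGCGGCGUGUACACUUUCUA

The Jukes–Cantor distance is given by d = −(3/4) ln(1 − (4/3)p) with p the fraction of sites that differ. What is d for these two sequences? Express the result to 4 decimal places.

The sequences differ at positions 2 (U/C), 5 (U/C), 12 (A/C), 14 (G/A), 16 (U/A), 19 (U/G), 21 (U/G), 24 (A/G), 27 (G/U), 28 (G/A).
p = 10/37 = 0.270270.
d = −0.75 · ln(1 − (4/3)·0.270270) = −0.75 · ln(0.639640) = −0.75 · (-0.446850) = 0.3351.

0.3351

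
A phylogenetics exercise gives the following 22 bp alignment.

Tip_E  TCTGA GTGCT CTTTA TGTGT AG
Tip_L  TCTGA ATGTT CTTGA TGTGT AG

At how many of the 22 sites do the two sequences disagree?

3

Differing sites — 6:G/A; 9:C/T; 14:T/G.
That gives 3 mismatches out of 22 aligned sites, so the Hamming distance is 3.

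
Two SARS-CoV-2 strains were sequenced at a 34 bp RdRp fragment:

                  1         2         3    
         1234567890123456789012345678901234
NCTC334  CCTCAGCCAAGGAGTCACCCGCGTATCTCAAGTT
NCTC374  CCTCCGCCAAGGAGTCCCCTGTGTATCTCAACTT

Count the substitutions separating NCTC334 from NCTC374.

Differing sites — 5:A/C; 17:A/C; 20:C/T; 22:C/T; 32:G/C.
That gives 5 mismatches out of 34 aligned sites, so the Hamming distance is 5.

5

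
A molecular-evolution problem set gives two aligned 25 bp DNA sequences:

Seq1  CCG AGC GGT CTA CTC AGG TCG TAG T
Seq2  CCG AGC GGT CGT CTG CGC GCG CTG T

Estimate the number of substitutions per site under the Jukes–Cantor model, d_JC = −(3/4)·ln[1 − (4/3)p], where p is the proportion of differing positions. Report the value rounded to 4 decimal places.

Mismatches occur at site 11 (T↔G), site 12 (A↔T), site 15 (C↔G), site 16 (A↔C), site 18 (G↔C), site 19 (T↔G), site 22 (T↔C), site 23 (A↔T).
p = 8/25 = 0.320000.
d = −0.75 · ln(1 − (4/3)·0.320000) = −0.75 · ln(0.573333) = −0.75 · (-0.556289) = 0.4172.

0.4172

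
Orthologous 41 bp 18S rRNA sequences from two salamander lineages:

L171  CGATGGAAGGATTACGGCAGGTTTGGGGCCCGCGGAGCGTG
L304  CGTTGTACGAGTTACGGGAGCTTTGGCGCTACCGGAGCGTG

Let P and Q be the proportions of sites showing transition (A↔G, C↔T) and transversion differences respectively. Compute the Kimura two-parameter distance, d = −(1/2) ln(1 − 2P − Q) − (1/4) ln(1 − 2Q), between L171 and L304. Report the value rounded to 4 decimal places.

0.3325

Mismatches occur at site 3 (A↔T, transversion), site 6 (G↔T, transversion), site 8 (A↔C, transversion), site 10 (G↔A, transition), site 11 (A↔G, transition), site 18 (C↔G, transversion), site 21 (G↔C, transversion), site 27 (G↔C, transversion), site 30 (C↔T, transition), site 31 (C↔A, transversion), site 32 (G↔C, transversion).
Of the 11 differences, 3 transitions and 8 transversions over 41 sites: P = 3/41 = 0.073171, Q = 8/41 = 0.195122.
d = −0.5·ln(0.658536) − 0.25·ln(0.609756) = −0.5·(-0.417736) − 0.25·(-0.494696) = 0.3325.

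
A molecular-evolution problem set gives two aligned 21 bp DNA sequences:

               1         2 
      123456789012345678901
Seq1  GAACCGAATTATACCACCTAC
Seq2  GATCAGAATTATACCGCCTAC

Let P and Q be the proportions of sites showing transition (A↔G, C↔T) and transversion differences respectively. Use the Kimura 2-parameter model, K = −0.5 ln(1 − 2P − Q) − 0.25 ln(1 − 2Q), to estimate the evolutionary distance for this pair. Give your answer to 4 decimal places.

Differing sites — 3:A/T (Tv); 5:C/A (Tv); 16:A/G (Ti).
Of the 3 differences, 1 transition and 2 transversions over 21 sites: P = 1/21 = 0.047619, Q = 2/21 = 0.095238.
d = −0.5·ln(0.809524) − 0.25·ln(0.809524) = −0.5·(-0.211309) − 0.25·(-0.211309) = 0.1585.

0.1585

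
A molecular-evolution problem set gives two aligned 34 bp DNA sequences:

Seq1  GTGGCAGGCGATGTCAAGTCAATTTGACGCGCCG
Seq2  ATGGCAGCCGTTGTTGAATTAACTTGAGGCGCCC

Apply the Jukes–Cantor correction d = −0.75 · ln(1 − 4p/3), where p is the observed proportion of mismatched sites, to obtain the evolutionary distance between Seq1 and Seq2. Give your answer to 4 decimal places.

The sequences differ at positions 1 (G/A), 8 (G/C), 11 (A/T), 15 (C/T), 16 (A/G), 18 (G/A), 20 (C/T), 23 (T/C), 28 (C/G), 34 (G/C).
p = 10/34 = 0.294118.
d = −0.75 · ln(1 − (4/3)·0.294118) = −0.75 · ln(0.607843) = −0.75 · (-0.497839) = 0.3734.

0.3734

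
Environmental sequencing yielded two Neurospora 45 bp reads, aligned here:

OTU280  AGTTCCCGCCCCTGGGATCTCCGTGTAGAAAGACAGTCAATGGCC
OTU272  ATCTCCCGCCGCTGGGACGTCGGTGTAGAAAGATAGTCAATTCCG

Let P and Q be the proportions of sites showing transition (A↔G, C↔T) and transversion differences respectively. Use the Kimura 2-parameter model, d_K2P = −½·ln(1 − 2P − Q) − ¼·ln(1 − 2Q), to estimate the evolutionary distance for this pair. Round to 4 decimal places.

The sequences differ at positions 2 (G/T, transversion), 3 (T/C, transition), 11 (C/G, transversion), 18 (T/C, transition), 19 (C/G, transversion), 22 (C/G, transversion), 34 (C/T, transition), 42 (G/T, transversion), 43 (G/C, transversion), 45 (C/G, transversion).
Of the 10 differences, 3 transitions and 7 transversions over 45 sites: P = 3/45 = 0.066667, Q = 7/45 = 0.155556.
d = −0.5·ln(0.711110) − 0.25·ln(0.688888) = −0.5·(-0.340928) − 0.25·(-0.372677) = 0.2636.

0.2636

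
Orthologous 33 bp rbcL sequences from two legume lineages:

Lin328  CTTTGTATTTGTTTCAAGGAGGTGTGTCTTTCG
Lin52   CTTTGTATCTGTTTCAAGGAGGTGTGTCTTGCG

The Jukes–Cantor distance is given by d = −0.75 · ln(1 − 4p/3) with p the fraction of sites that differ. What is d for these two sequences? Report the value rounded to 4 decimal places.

0.0632

The sequences differ at positions 9 (T/C), 31 (T/G).
p = 2/33 = 0.060606.
d = −0.75 · ln(1 − (4/3)·0.060606) = −0.75 · ln(0.919192) = −0.75 · (-0.084260) = 0.0632.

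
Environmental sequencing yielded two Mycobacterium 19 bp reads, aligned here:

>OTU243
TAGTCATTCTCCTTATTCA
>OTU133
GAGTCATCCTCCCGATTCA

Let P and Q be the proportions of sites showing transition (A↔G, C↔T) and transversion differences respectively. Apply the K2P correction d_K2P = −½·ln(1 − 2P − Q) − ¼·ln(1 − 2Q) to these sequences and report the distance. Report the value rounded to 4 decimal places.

0.2488

Differing sites — 1:T/G (Tv); 8:T/C (Ti); 13:T/C (Ti); 14:T/G (Tv).
Of the 4 differences, 2 transitions and 2 transversions over 19 sites: P = 2/19 = 0.105263, Q = 2/19 = 0.105263.
d = −0.5·ln(0.684211) − 0.25·ln(0.789474) = −0.5·(-0.379489) − 0.25·(-0.236388) = 0.2488.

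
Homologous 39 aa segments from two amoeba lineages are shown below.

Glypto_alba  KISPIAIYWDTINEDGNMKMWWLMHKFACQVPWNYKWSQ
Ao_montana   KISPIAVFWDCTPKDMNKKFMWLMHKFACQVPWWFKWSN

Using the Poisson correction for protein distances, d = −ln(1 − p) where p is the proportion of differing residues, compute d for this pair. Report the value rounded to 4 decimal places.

Differing sites — 7:I/V; 8:Y/F; 11:T/C; 12:I/T; 13:N/P; 14:E/K; 16:G/M; 18:M/K; 20:M/F; 21:W/M; 34:N/W; 35:Y/F; 39:Q/N.
p = 13/39 = 0.333333.
d = −ln(1 − 0.333333) = −ln(0.666667) = 0.4055.

0.4055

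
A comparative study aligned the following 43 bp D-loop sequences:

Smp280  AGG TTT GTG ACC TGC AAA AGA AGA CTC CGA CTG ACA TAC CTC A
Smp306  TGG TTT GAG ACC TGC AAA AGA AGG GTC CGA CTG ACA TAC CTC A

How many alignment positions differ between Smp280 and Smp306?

4

Mismatches occur at site 1 (A↔T), site 8 (T↔A), site 24 (A↔G), site 25 (C↔G).
That gives 4 mismatches out of 43 aligned sites, so the Hamming distance is 4.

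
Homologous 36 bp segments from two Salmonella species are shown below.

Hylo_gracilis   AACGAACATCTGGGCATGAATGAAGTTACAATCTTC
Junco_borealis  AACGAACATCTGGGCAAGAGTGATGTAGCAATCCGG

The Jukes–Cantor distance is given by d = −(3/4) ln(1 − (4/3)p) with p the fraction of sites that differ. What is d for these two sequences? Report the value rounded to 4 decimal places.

Differing sites — 17:T/A; 20:A/G; 24:A/T; 27:T/A; 28:A/G; 34:T/C; 35:T/G; 36:C/G.
p = 8/36 = 0.222222.
d = −0.75 · ln(1 − (4/3)·0.222222) = −0.75 · ln(0.703704) = −0.75 · (-0.351397) = 0.2635.

0.2635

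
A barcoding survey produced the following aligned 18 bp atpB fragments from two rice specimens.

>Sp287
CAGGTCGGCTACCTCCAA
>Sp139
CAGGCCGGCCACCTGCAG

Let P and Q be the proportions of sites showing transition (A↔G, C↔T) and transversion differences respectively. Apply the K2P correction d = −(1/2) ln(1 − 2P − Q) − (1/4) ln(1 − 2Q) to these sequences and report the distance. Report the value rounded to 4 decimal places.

The sequences differ at positions 5 (T/C, transition), 10 (T/C, transition), 15 (C/G, transversion), 18 (A/G, transition).
Of the 4 differences, 3 transitions and 1 transversion over 18 sites: P = 3/18 = 0.166667, Q = 1/18 = 0.055556.
d = −0.5·ln(0.611110) − 0.25·ln(0.888888) = −0.5·(-0.492478) − 0.25·(-0.117784) = 0.2757.

0.2757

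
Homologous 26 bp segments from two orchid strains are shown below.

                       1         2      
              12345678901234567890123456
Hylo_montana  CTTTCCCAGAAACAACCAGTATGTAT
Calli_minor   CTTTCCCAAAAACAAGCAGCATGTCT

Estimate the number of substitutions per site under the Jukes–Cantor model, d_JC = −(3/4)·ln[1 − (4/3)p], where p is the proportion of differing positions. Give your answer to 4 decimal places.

Mismatches occur at site 9 (G→A), site 16 (C→G), site 20 (T→C), site 25 (A→C).
p = 4/26 = 0.153846.
d = −0.75 · ln(1 − (4/3)·0.153846) = −0.75 · ln(0.794872) = −0.75 · (-0.229574) = 0.1722.

0.1722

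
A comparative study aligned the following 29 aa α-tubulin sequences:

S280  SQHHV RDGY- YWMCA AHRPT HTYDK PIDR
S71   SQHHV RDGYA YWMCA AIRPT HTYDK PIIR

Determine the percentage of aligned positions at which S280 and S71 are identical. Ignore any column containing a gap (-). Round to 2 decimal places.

92.86%

Excluding the 1 gap column leaves 28 comparable sites.
Mismatches occur at site 17 (H↔I), site 28 (D↔I).
26 of the 28 comparable sites match, so the percent identity is 26/28 × 100 = 92.86%.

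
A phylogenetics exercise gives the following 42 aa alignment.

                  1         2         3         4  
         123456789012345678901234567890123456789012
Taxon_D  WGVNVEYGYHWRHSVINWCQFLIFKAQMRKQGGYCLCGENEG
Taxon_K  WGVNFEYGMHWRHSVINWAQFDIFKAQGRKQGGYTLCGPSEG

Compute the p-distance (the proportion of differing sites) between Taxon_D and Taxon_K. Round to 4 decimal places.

0.1905

Differing sites — 5:V/F; 9:Y/M; 19:C/A; 22:L/D; 28:M/G; 35:C/T; 39:E/P; 40:N/S.
There are 8 differences over 42 sites, so p = 8/42 = 0.1905.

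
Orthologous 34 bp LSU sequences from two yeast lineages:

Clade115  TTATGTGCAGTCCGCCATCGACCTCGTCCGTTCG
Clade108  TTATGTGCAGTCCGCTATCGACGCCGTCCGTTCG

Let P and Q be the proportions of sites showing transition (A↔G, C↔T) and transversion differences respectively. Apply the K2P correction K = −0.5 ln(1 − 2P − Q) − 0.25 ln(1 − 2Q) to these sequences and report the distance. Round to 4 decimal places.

Differing sites — 16:C/T (Ti); 23:C/G (Tv); 24:T/C (Ti).
Of the 3 differences, 2 transitions and 1 transversion over 34 sites: P = 2/34 = 0.058824, Q = 1/34 = 0.029412.
d = −0.5·ln(0.852940) − 0.25·ln(0.941176) = −0.5·(-0.159066) − 0.25·(-0.060625) = 0.0947.

0.0947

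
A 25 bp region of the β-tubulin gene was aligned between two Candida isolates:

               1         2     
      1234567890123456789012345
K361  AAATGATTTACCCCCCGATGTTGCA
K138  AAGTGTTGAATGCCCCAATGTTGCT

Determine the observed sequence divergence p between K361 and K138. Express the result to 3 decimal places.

Mismatches occur at site 3 (A↔G), site 6 (A↔T), site 8 (T↔G), site 9 (T↔A), site 11 (C↔T), site 12 (C↔G), site 17 (G↔A), site 25 (A↔T).
There are 8 differences over 25 sites, so p = 8/25 = 0.320.

0.320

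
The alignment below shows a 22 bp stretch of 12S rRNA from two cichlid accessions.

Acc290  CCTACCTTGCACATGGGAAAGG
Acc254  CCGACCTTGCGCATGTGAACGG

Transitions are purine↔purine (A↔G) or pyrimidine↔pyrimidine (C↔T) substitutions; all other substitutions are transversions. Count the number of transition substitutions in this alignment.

1

The sequences differ at positions 3 (T/G, transversion), 11 (A/G, transition), 16 (G/T, transversion), 20 (A/C, transversion).
Of the 4 differences, 1 transition and 3 transversions, so the answer is 1.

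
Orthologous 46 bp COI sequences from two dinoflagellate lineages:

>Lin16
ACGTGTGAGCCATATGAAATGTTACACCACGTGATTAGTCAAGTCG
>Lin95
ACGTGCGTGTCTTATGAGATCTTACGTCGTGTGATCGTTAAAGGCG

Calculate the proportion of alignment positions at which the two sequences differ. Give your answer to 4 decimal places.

Mismatches occur at site 6 (T↔C), site 8 (A↔T), site 10 (C↔T), site 12 (A↔T), site 18 (A↔G), site 21 (G↔C), site 26 (A↔G), site 27 (C↔T), site 29 (A↔G), site 30 (C↔T), site 36 (T↔C), site 37 (A↔G), site 38 (G↔T), site 40 (C↔A), site 44 (T↔G).
There are 15 differences over 46 sites, so p = 15/46 = 0.3261.

0.3261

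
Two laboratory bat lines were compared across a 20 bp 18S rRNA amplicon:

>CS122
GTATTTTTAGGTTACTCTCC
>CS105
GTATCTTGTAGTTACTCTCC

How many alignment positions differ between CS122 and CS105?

4

Mismatches occur at site 5 (T↔C), site 8 (T↔G), site 9 (A↔T), site 10 (G↔A).
That gives 4 mismatches out of 20 aligned sites, so the Hamming distance is 4.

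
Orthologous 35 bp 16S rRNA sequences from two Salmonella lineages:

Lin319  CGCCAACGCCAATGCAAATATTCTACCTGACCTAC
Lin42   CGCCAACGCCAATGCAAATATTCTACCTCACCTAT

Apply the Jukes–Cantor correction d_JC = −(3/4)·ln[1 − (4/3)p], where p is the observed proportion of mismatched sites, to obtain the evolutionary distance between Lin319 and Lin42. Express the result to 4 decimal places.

The sequences differ at positions 29 (G/C), 35 (C/T).
p = 2/35 = 0.057143.
d = −0.75 · ln(1 − (4/3)·0.057143) = −0.75 · ln(0.923809) = −0.75 · (-0.079250) = 0.0594.

0.0594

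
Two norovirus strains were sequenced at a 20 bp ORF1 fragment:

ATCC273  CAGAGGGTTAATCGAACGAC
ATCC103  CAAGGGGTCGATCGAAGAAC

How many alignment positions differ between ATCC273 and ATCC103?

6

The sequences differ at positions 3 (G/A), 4 (A/G), 9 (T/C), 10 (A/G), 17 (C/G), 18 (G/A).
That gives 6 mismatches out of 20 aligned sites, so the Hamming distance is 6.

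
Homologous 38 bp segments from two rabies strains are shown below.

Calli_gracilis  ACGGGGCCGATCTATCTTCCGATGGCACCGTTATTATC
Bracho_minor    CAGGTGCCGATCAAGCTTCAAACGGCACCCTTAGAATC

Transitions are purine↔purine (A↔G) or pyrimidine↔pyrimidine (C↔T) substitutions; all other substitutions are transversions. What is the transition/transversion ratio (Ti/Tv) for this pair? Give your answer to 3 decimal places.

0.222

The sequences differ at positions 1 (A/C, transversion), 2 (C/A, transversion), 5 (G/T, transversion), 13 (T/A, transversion), 15 (T/G, transversion), 20 (C/A, transversion), 21 (G/A, transition), 23 (T/C, transition), 30 (G/C, transversion), 34 (T/G, transversion), 35 (T/A, transversion).
Of the 11 differences, 2 transitions and 9 transversions, so Ti/Tv = 2/9 = 0.222.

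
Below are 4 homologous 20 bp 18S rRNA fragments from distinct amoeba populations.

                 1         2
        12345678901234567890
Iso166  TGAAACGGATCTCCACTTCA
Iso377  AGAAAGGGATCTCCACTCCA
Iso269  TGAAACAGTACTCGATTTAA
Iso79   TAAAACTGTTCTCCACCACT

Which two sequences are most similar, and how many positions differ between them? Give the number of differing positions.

3

Pairwise Hamming distances:
  Iso166 vs Iso377: 3
  Iso166 vs Iso269: 6
  Iso166 vs Iso79: 6
  Iso377 vs Iso269: 9
  Iso377 vs Iso79: 8
  Iso269 vs Iso79: 9
The smallest is 3, between Iso166 and Iso377.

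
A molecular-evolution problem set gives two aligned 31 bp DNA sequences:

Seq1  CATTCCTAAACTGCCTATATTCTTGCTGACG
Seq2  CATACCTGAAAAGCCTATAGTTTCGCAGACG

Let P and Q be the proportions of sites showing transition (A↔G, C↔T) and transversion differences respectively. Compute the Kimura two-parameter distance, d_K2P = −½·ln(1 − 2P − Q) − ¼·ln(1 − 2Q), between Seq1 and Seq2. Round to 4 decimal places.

0.3165

Mismatches occur at site 4 (T→A, transversion), site 8 (A→G, transition), site 11 (C→A, transversion), site 12 (T→A, transversion), site 20 (T→G, transversion), site 22 (C→T, transition), site 24 (T→C, transition), site 27 (T→A, transversion).
Of the 8 differences, 3 transitions and 5 transversions over 31 sites: P = 3/31 = 0.096774, Q = 5/31 = 0.161290.
d = −0.5·ln(0.645162) − 0.25·ln(0.677420) = −0.5·(-0.438254) − 0.25·(-0.389464) = 0.3165.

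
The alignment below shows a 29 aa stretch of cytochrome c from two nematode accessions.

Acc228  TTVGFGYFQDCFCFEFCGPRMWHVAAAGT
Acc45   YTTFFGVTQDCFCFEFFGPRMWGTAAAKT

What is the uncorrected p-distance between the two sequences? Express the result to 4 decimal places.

0.3103

The sequences differ at positions 1 (T/Y), 3 (V/T), 4 (G/F), 7 (Y/V), 8 (F/T), 17 (C/F), 23 (H/G), 24 (V/T), 28 (G/K).
There are 9 differences over 29 sites, so p = 9/29 = 0.3103.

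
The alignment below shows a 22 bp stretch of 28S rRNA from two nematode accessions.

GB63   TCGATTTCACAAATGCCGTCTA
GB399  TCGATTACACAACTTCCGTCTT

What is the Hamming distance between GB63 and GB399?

The sequences differ at positions 7 (T/A), 13 (A/C), 15 (G/T), 22 (A/T).
That gives 4 mismatches out of 22 aligned sites, so the Hamming distance is 4.

4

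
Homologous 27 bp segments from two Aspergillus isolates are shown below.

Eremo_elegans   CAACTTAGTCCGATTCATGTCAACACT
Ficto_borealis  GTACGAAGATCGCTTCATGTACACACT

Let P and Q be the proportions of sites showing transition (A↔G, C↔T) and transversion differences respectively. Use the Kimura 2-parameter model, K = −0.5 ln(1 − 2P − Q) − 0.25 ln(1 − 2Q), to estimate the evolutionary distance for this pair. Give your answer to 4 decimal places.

Mismatches occur at site 1 (C→G, transversion), site 2 (A→T, transversion), site 5 (T→G, transversion), site 6 (T→A, transversion), site 9 (T→A, transversion), site 10 (C→T, transition), site 13 (A→C, transversion), site 21 (C→A, transversion), site 22 (A→C, transversion).
Of the 9 differences, 1 transition and 8 transversions over 27 sites: P = 1/27 = 0.037037, Q = 8/27 = 0.296296.
d = −0.5·ln(0.629630) − 0.25·ln(0.407408) = −0.5·(-0.462623) − 0.25·(-0.897940) = 0.4558.

0.4558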